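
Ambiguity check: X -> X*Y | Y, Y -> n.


precedence layered via separate nonterminal Y: deterministic
Unambiguous


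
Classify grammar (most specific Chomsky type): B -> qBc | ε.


Single nonterminal LHS, but q^n c^n is not regular
Classification: Type 2 (Context-Free)


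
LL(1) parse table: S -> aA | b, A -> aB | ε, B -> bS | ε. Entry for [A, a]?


For [A, a]: 'a' ∈ FIRST(aB)
Entry: A -> aB


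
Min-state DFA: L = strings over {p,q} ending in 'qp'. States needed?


Track the longest suffix of input matching a prefix of 'qp': 3 classes (prefixes of length 0..2)
Minimal DFA: 3 states


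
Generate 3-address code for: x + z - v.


Break into single-operator statements:
t1 = x + z
t2 = t1 - v


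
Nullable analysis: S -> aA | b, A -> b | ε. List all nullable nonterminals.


A nonterminal is nullable iff some alternative derives ε (directly, or every symbol in it is nullable)
Nullable: {A}


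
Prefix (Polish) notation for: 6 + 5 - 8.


left-to-right (same/higher precedence on left): tree is (- (+ 6 5) 8)
Prefix: - + 6 5 8


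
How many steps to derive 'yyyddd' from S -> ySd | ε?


Derivation: S => ySd => yySdd => yyySddd => yyyddd
Steps: 4


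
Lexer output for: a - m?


Scan left to right, longest-match per lexeme
Tokens: ID(a), OP(-), ID(m)


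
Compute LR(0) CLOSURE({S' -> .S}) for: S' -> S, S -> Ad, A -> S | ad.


Start: S' -> .S
For each item with dot before a nonterminal B, add B -> .γ for every B-production
Closure: [S' -> .S, S -> .Ad, A -> .S, A -> .ad]


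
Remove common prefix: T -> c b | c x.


Common prefix: 'c'
Factored: T -> c T', T' -> b | x


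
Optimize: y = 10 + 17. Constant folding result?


10 + 17 = 27 at compile time
Optimized: y = 27


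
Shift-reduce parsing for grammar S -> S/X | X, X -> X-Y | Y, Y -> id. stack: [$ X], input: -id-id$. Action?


shift '-' to continue X -> X-Y
Action: shift


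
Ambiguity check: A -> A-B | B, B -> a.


precedence layered via separate nonterminal B: deterministic
Unambiguous


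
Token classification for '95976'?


Pattern: digits only
Type: INTEGER_LITERAL


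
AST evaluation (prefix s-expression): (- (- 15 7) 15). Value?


Evaluate inner: (- 15 7) = 8
Evaluate root: (- 8 15) = -7
Result: -7


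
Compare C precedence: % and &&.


'%' is multiplicative (level 10); '&&' is logical AND (level 2)
Higher level binds tighter
'%' has higher precedence than '&&'


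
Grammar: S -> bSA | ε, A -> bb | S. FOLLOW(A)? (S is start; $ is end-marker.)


$ ∈ FOLLOW(S). For each A -> αBβ: add FIRST(β)\{ε} to FOLLOW(B); if β nullable, add FOLLOW(A).
FOLLOW(A) = {$, b}


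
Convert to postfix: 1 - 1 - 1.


Left to right (same or higher precedence on left)
Postfix: 1 1 - 1 -


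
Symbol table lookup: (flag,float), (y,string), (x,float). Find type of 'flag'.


Lookup 'flag' → type float


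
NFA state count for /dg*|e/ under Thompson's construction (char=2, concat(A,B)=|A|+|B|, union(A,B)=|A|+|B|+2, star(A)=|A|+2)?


Syntax tree has 3 char leaf(s), 1 union(s), 1 star(s)
chars contribute 3×2 = 6; each union adds +2; each star adds +2
Total: 6 + 2 + 2 = 10 states


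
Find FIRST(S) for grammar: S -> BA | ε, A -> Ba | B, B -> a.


Per alternative of S: FIRST(BA) = {a}; FIRST(ε) = {ε}
FIRST(S) = {a, ε}


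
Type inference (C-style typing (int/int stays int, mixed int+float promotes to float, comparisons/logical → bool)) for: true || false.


Operand types: bool || bool
Rule: logical operators take bool operands and yield bool
Result type: bool


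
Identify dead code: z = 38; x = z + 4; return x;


z is read by x's definition; x is returned
No dead code


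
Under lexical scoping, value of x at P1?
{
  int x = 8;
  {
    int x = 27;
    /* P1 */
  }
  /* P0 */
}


x declared in the same block as P1
x = 27


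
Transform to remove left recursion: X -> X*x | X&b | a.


Left-recursive alternatives: X*x, X&b; non-recursive: a
Introduce X': X -> aX', X' -> *xX' | &bX' | ε


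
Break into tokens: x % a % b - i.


Scan left to right, longest-match per lexeme
Tokens: ID(x), OP(%), ID(a), OP(%), ID(b), OP(-), ID(i)


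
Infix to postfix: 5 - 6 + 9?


Left to right (same or higher precedence on left)
Postfix: 5 6 - 9 +


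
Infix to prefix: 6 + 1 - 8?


left-to-right (same/higher precedence on left): tree is (- (+ 6 1) 8)
Prefix: - + 6 1 8


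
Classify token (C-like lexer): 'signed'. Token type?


Pattern: reserved word
Type: KEYWORD


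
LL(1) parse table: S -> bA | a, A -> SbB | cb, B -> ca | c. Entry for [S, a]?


For [S, a]: 'a' ∈ FIRST(a)
Entry: S -> a


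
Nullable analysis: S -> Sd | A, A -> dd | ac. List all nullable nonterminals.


A nonterminal is nullable iff some alternative derives ε (directly, or every symbol in it is nullable)
Nullable: {}


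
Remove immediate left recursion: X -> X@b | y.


Left-recursive alternatives: X@b; non-recursive: y
Introduce X': X -> yX', X' -> @bX' | ε


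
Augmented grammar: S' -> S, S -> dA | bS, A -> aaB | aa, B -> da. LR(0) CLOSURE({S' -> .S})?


Start: S' -> .S
For each item with dot before a nonterminal B, add B -> .γ for every B-production
Closure: [S' -> .S, S -> .dA, S -> .bS]


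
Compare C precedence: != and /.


'/' is multiplicative (level 10); '!=' is equality (level 6)
Higher level binds tighter
'/' has higher precedence than '!='


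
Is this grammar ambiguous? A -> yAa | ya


balanced y^n…a^n: each string has a unique parse
Unambiguous


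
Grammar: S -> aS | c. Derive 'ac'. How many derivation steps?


Derivation: S => aS => ac
Steps: 2


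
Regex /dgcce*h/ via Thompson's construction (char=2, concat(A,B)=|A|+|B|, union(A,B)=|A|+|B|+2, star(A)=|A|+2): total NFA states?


Syntax tree has 6 char leaf(s), 0 union(s), 1 star(s)
chars contribute 6×2 = 12; each union adds +2; each star adds +2
Total: 12 + 0 + 2 = 14 states


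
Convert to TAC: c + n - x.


Break into single-operator statements:
t1 = c + n
t2 = t1 - x


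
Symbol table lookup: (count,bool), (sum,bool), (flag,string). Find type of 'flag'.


Lookup 'flag' → type string


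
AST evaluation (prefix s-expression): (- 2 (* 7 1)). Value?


Evaluate inner: (* 7 1) = 7
Evaluate root: (- 2 7) = -5
Result: -5


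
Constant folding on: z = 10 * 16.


10 * 16 = 160 at compile time
Optimized: z = 160


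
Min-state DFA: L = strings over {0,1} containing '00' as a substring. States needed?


KMP-style automaton: 2 progress states + 1 absorbing accept = 3
Minimal DFA: 3 states


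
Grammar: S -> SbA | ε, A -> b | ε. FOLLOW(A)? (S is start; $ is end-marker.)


$ ∈ FOLLOW(S). For each A -> αBβ: add FIRST(β)\{ε} to FOLLOW(B); if β nullable, add FOLLOW(A).
FOLLOW(A) = {$, b}


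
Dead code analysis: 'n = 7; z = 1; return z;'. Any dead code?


n is assigned but never read
Dead: 'n = 7'


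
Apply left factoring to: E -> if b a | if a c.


Common prefix: 'if'
Factored: E -> if E', E' -> b a | a c


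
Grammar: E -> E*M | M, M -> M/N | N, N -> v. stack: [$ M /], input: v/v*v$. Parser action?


no handle; shift 'v'
Action: shift


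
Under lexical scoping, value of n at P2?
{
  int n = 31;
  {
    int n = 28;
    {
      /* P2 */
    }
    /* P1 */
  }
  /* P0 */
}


P2's block does not declare n; resolves to the enclosing declaration at depth 1
n = 28


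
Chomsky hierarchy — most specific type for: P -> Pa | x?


Left-linear: every RHS is a terminal or one nonterminal followed by a terminal
Classification: Type 3 (Regular)


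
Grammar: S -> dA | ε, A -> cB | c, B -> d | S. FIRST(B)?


Per alternative of B: FIRST(d) = {d}; FIRST(S) = {d, ε}
FIRST(B) = {d, ε}


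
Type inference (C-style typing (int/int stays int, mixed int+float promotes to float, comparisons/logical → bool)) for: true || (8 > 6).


Operand types: bool || bool
Rule: logical operators take bool operands and yield bool
Result type: bool


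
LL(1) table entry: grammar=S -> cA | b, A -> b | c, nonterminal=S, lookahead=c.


For [S, c]: 'c' ∈ FIRST(cA)
Entry: S -> cA


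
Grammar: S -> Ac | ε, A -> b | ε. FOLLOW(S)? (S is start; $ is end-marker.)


$ ∈ FOLLOW(S). For each A -> αBβ: add FIRST(β)\{ε} to FOLLOW(B); if β nullable, add FOLLOW(A).
FOLLOW(S) = {$}


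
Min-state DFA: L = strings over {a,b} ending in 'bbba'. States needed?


Track the longest suffix of input matching a prefix of 'bbba': 5 classes (prefixes of length 0..4)
Minimal DFA: 5 states


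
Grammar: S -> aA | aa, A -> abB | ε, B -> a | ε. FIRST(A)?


Per alternative of A: FIRST(abB) = {a}; FIRST(ε) = {ε}
FIRST(A) = {a, ε}


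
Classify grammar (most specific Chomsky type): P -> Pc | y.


Left-linear: every RHS is a terminal or one nonterminal followed by a terminal
Classification: Type 3 (Regular)


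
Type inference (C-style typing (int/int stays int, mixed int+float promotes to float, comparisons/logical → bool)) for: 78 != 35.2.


Operand types: int != float
Rule: comparison yields bool
Result type: bool


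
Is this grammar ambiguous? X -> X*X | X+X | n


'n*n+n' has two parse trees (no precedence encoded between * and +)
Ambiguous


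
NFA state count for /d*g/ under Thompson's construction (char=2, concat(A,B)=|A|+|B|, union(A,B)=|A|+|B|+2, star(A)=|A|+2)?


Syntax tree has 2 char leaf(s), 0 union(s), 1 star(s)
chars contribute 2×2 = 4; each union adds +2; each star adds +2
Total: 4 + 0 + 2 = 6 states


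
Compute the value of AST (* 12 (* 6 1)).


Evaluate inner: (* 6 1) = 6
Evaluate root: (* 12 6) = 72
Result: 72


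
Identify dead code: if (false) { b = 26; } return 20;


condition is constant false, so the whole block is unreachable
Dead: 'if (false) { b = 26; }'


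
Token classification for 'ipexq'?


Pattern: letter/underscore followed by alphanumerics, not a keyword
Type: IDENTIFIER


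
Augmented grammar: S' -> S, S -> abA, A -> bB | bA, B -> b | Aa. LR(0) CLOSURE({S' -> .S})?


Start: S' -> .S
For each item with dot before a nonterminal B, add B -> .γ for every B-production
Closure: [S' -> .S, S -> .abA]


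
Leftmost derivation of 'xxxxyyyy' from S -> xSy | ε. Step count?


Derivation: S => xSy => xxSyy => xxxSyyy => xxxxSyyyy => xxxxyyyy
Steps: 5


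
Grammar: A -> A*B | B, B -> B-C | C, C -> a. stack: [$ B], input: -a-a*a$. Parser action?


shift '-' to continue B -> B-C
Action: shift


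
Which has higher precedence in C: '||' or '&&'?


'&&' is logical AND (level 2); '||' is logical OR (level 1)
Higher level binds tighter
'&&' has higher precedence than '||'


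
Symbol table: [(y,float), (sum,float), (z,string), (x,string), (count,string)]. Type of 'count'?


Lookup 'count' → type string


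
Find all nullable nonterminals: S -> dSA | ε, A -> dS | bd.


A nonterminal is nullable iff some alternative derives ε (directly, or every symbol in it is nullable)
Nullable: {S}


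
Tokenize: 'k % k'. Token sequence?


Scan left to right, longest-match per lexeme
Tokens: ID(k), OP(%), ID(k)


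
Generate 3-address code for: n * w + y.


Break into single-operator statements:
t1 = n * w
t2 = t1 + y


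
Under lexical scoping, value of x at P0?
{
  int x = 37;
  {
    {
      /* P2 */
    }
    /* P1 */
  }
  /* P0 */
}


x declared in the same block as P0
x = 37


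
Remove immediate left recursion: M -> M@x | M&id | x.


Left-recursive alternatives: M@x, M&id; non-recursive: x
Introduce M': M -> xM', M' -> @xM' | &idM' | ε


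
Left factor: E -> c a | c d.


Common prefix: 'c'
Factored: E -> c E', E' -> a | d


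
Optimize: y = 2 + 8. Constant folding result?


2 + 8 = 10 at compile time
Optimized: y = 10


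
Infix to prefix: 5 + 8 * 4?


'*' binds tighter: tree is (+ 5 (* 8 4))
Prefix: + 5 * 8 4


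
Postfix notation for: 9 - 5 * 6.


* has higher precedence, evaluate 5*6 first
Postfix: 9 5 6 * -


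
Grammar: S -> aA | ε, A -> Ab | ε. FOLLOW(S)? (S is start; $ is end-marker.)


$ ∈ FOLLOW(S). For each A -> αBβ: add FIRST(β)\{ε} to FOLLOW(B); if β nullable, add FOLLOW(A).
FOLLOW(S) = {$}


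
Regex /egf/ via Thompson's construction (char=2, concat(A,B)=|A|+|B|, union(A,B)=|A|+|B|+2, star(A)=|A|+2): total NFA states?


Syntax tree has 3 char leaf(s), 0 union(s), 0 star(s)
chars contribute 3×2 = 6; each union adds +2; each star adds +2
Total: 6 + 0 + 0 = 6 states


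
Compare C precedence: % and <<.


'%' is multiplicative (level 10); '<<' is shift (level 8)
Higher level binds tighter
'%' has higher precedence than '<<'


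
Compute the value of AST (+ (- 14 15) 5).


Evaluate inner: (- 14 15) = -1
Evaluate root: (+ -1 5) = 4
Result: 4


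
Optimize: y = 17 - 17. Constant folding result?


17 - 17 = 0 at compile time
Optimized: y = 0


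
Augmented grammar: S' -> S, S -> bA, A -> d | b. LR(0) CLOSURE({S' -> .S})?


Start: S' -> .S
For each item with dot before a nonterminal B, add B -> .γ for every B-production
Closure: [S' -> .S, S -> .bA]


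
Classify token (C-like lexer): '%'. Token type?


Pattern: operator symbol
Type: OPERATOR


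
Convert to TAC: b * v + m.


Break into single-operator statements:
t1 = b * v
t2 = t1 + m


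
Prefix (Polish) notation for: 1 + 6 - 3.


left-to-right (same/higher precedence on left): tree is (- (+ 1 6) 3)
Prefix: - + 1 6 3


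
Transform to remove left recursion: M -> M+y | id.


Left-recursive alternatives: M+y; non-recursive: id
Introduce M': M -> idM', M' -> +yM' | ε


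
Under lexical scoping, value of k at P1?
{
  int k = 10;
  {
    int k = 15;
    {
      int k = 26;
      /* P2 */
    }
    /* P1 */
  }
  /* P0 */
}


k declared in the same block as P1
k = 15


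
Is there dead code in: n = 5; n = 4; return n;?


first assignment to n is overwritten before any read
Dead: 'n = 5'


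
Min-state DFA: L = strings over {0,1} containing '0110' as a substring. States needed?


KMP-style automaton: 4 progress states + 1 absorbing accept = 5
Minimal DFA: 5 states


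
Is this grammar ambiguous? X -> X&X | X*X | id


'id&id*id' has two parse trees (no precedence encoded between & and *)
Ambiguous


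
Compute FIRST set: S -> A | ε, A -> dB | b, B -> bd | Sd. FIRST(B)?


Per alternative of B: FIRST(bd) = {b}; FIRST(Sd) = {b, d}
FIRST(B) = {b, d}


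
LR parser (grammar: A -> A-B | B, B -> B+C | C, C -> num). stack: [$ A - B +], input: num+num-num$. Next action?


no handle; shift 'num'
Action: shift


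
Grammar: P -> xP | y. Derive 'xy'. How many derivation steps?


Derivation: P => xP => xy
Steps: 2


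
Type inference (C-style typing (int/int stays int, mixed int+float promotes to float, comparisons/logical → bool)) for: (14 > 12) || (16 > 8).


Operand types: bool || bool
Rule: logical operators take bool operands and yield bool
Result type: bool


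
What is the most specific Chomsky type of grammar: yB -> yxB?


LHS has context (more than one symbol) and |LHS| ≤ |RHS|
Classification: Type 1 (Context-Sensitive)


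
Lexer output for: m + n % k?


Scan left to right, longest-match per lexeme
Tokens: ID(m), OP(+), ID(n), OP(%), ID(k)


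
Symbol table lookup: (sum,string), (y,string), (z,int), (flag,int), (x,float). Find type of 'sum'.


Lookup 'sum' → type string


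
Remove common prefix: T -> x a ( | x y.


Common prefix: 'x'
Factored: T -> x T', T' -> a ( | y


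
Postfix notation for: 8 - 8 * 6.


* has higher precedence, evaluate 8*6 first
Postfix: 8 8 6 * -


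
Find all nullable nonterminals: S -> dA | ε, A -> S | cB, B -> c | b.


A nonterminal is nullable iff some alternative derives ε (directly, or every symbol in it is nullable)
Nullable: {A, S}


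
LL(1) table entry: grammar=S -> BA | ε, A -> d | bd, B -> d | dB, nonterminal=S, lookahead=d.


For [S, d]: 'd' ∈ FIRST(BA)
Entry: S -> BA


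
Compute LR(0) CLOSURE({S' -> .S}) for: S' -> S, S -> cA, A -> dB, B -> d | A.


Start: S' -> .S
For each item with dot before a nonterminal B, add B -> .γ for every B-production
Closure: [S' -> .S, S -> .cA]


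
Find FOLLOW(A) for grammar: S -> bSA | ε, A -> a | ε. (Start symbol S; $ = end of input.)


$ ∈ FOLLOW(S). For each A -> αBβ: add FIRST(β)\{ε} to FOLLOW(B); if β nullable, add FOLLOW(A).
FOLLOW(A) = {$, a}


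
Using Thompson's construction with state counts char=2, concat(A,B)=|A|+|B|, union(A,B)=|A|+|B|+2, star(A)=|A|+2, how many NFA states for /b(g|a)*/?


Syntax tree has 3 char leaf(s), 1 union(s), 1 star(s)
chars contribute 3×2 = 6; each union adds +2; each star adds +2
Total: 6 + 2 + 2 = 10 states


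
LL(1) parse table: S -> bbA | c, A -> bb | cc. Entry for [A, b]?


For [A, b]: 'b' ∈ FIRST(bb)
Entry: A -> bb


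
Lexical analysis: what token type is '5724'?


Pattern: digits only
Type: INTEGER_LITERAL


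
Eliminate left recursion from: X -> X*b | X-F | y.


Left-recursive alternatives: X*b, X-F; non-recursive: y
Introduce X': X -> yX', X' -> *bX' | -FX' | ε


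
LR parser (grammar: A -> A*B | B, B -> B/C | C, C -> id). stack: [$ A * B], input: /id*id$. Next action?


'/' can extend B; shift to build B -> B/C
Action: shift


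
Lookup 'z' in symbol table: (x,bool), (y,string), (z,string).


Lookup 'z' → type string


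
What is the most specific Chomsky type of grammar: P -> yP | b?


Right-linear: every RHS is a terminal or a terminal followed by one nonterminal
Classification: Type 3 (Regular)


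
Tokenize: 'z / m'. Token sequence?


Scan left to right, longest-match per lexeme
Tokens: ID(z), OP(/), ID(m)


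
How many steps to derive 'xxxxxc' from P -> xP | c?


Derivation: P => xP => xxP => xxxP => xxxxP => xxxxxP => xxxxxc
Steps: 6


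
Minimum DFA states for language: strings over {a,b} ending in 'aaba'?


Track the longest suffix of input matching a prefix of 'aaba': 5 classes (prefixes of length 0..4)
Minimal DFA: 5 states


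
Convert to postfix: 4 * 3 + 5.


Left to right (same or higher precedence on left)
Postfix: 4 3 * 5 +


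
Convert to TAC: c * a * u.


Break into single-operator statements:
t1 = c * a
t2 = t1 * u


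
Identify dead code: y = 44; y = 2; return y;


first assignment to y is overwritten before any read
Dead: 'y = 44'


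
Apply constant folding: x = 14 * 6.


14 * 6 = 84 at compile time
Optimized: x = 84


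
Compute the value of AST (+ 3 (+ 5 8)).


Evaluate inner: (+ 5 8) = 13
Evaluate root: (+ 3 13) = 16
Result: 16


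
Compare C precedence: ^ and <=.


'<=' is relational (level 7); '^' is bitwise XOR (level 4)
Higher level binds tighter
'<=' has higher precedence than '^'


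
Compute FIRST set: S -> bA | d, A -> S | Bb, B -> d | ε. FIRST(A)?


Per alternative of A: FIRST(S) = {b, d}; FIRST(Bb) = {b, d}
FIRST(A) = {b, d}


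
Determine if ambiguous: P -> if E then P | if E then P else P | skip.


dangling else: 'if E then if E then skip else skip' parses two ways
Ambiguous


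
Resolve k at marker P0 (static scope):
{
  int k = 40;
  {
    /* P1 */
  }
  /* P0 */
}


k declared in the same block as P0
k = 40


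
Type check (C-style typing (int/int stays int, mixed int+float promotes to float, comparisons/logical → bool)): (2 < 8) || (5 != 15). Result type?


Operand types: bool || bool
Rule: logical operators take bool operands and yield bool
Result type: bool


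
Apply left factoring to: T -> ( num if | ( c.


Common prefix: '('
Factored: T -> ( T', T' -> num if | c


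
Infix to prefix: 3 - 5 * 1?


'*' binds tighter: tree is (- 3 (* 5 1))
Prefix: - 3 * 5 1


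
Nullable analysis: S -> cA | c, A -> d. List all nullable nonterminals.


A nonterminal is nullable iff some alternative derives ε (directly, or every symbol in it is nullable)
Nullable: {}


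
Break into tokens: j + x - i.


Scan left to right, longest-match per lexeme
Tokens: ID(j), OP(+), ID(x), OP(-), ID(i)


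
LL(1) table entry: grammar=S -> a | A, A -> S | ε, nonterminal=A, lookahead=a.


For [A, a]: 'a' ∈ FIRST(S)
Entry: A -> S


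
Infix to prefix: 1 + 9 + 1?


left-to-right (same/higher precedence on left): tree is (+ (+ 1 9) 1)
Prefix: + + 1 9 1


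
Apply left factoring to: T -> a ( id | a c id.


Common prefix: 'a'
Factored: T -> a T', T' -> ( id | c id


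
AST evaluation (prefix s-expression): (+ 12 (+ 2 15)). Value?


Evaluate inner: (+ 2 15) = 17
Evaluate root: (+ 12 17) = 29
Result: 29


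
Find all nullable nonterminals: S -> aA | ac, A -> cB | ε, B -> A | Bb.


A nonterminal is nullable iff some alternative derives ε (directly, or every symbol in it is nullable)
Nullable: {A, B}


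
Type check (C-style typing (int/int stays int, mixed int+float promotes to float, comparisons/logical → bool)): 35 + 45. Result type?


Operand types: int + int
Rule: mixed int/float promotes to float; int/int stays int
Result type: int


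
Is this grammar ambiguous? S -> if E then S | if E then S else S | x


dangling else: 'if E then if E then x else x' parses two ways
Ambiguous


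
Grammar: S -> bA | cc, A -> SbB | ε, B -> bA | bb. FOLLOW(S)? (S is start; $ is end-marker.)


$ ∈ FOLLOW(S). For each A -> αBβ: add FIRST(β)\{ε} to FOLLOW(B); if β nullable, add FOLLOW(A).
FOLLOW(S) = {$, b}


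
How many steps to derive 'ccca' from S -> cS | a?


Derivation: S => cS => ccS => cccS => ccca
Steps: 4


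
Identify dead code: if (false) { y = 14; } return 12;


condition is constant false, so the whole block is unreachable
Dead: 'if (false) { y = 14; }'


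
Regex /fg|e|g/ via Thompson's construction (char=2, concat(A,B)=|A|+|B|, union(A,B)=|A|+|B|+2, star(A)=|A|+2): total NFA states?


Syntax tree has 4 char leaf(s), 2 union(s), 0 star(s)
chars contribute 4×2 = 8; each union adds +2; each star adds +2
Total: 8 + 4 + 0 = 12 states


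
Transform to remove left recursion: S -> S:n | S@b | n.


Left-recursive alternatives: S:n, S@b; non-recursive: n
Introduce S': S -> nS', S' -> :nS' | @bS' | ε


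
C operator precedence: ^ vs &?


'&' is bitwise AND (level 5); '^' is bitwise XOR (level 4)
Higher level binds tighter
'&' has higher precedence than '^'


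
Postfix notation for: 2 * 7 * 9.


Left to right (same or higher precedence on left)
Postfix: 2 7 * 9 *


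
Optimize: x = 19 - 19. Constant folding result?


19 - 19 = 0 at compile time
Optimized: x = 0


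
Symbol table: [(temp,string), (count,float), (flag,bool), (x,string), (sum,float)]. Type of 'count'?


Lookup 'count' → type float


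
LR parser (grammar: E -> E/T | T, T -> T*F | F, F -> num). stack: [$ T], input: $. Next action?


lookahead ∉ {*} so T won't extend; reduce E -> T
Action: reduce (E -> T)


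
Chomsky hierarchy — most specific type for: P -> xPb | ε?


Single nonterminal LHS, but x^n b^n is not regular
Classification: Type 2 (Context-Free)


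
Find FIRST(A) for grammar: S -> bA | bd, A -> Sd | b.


Per alternative of A: FIRST(Sd) = {b}; FIRST(b) = {b}
FIRST(A) = {b}


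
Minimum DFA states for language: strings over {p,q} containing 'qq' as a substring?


KMP-style automaton: 2 progress states + 1 absorbing accept = 3
Minimal DFA: 3 states


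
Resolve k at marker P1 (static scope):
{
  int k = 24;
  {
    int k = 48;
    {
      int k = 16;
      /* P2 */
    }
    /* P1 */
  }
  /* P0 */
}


k declared in the same block as P1
k = 48


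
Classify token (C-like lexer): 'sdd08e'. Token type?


Pattern: letter/underscore followed by alphanumerics, not a keyword
Type: IDENTIFIER


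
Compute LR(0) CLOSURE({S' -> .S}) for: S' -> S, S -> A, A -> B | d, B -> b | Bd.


Start: S' -> .S
For each item with dot before a nonterminal B, add B -> .γ for every B-production
Closure: [S' -> .S, S -> .A, A -> .B, A -> .d, B -> .b, B -> .Bd]


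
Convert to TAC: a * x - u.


Break into single-operator statements:
t1 = a * x
t2 = t1 - u


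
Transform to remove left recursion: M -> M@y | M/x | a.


Left-recursive alternatives: M@y, M/x; non-recursive: a
Introduce M': M -> aM', M' -> @yM' | /xM' | ε


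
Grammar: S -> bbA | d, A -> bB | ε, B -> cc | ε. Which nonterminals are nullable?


A nonterminal is nullable iff some alternative derives ε (directly, or every symbol in it is nullable)
Nullable: {A, B}


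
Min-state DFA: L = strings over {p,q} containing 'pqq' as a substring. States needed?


KMP-style automaton: 3 progress states + 1 absorbing accept = 4
Minimal DFA: 4 states


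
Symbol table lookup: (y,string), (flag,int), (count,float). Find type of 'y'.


Lookup 'y' → type string


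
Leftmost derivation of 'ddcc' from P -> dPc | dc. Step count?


Derivation: P => dPc => ddcc
Steps: 2


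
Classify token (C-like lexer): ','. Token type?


Pattern: delimiter/punctuation
Type: PUNCTUATION


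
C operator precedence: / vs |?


'/' is multiplicative (level 10); '|' is bitwise OR (level 3)
Higher level binds tighter
'/' has higher precedence than '|'


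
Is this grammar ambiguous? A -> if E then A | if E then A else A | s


dangling else: 'if E then if E then s else s' parses two ways
Ambiguous


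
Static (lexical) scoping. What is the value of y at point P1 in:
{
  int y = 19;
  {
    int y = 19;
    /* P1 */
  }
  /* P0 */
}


y declared in the same block as P1
y = 19


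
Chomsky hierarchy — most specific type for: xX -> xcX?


LHS has context (more than one symbol) and |LHS| ≤ |RHS|
Classification: Type 1 (Context-Sensitive)


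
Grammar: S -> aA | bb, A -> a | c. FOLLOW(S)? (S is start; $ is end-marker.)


$ ∈ FOLLOW(S). For each A -> αBβ: add FIRST(β)\{ε} to FOLLOW(B); if β nullable, add FOLLOW(A).
FOLLOW(S) = {$}


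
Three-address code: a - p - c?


Break into single-operator statements:
t1 = a - p
t2 = t1 - c


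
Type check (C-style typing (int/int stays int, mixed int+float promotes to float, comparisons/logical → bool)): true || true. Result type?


Operand types: bool || bool
Rule: logical operators take bool operands and yield bool
Result type: bool


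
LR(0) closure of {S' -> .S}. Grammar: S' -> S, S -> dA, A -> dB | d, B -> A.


Start: S' -> .S
For each item with dot before a nonterminal B, add B -> .γ for every B-production
Closure: [S' -> .S, S -> .dA]


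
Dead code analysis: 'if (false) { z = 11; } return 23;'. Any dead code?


condition is constant false, so the whole block is unreachable
Dead: 'if (false) { z = 11; }'


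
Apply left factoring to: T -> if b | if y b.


Common prefix: 'if'
Factored: T -> if T', T' -> b | y b


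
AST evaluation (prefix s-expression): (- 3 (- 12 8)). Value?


Evaluate inner: (- 12 8) = 4
Evaluate root: (- 3 4) = -1
Result: -1


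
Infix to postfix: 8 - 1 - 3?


Left to right (same or higher precedence on left)
Postfix: 8 1 - 3 -


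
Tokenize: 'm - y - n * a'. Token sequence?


Scan left to right, longest-match per lexeme
Tokens: ID(m), OP(-), ID(y), OP(-), ID(n), OP(*), ID(a)


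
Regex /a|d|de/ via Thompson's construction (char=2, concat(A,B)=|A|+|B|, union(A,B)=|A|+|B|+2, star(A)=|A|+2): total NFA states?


Syntax tree has 4 char leaf(s), 2 union(s), 0 star(s)
chars contribute 4×2 = 8; each union adds +2; each star adds +2
Total: 8 + 4 + 0 = 12 states


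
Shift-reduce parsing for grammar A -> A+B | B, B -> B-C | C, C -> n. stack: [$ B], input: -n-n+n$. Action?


shift '-' to continue B -> B-C
Action: shift


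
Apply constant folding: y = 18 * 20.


18 * 20 = 360 at compile time
Optimized: y = 360


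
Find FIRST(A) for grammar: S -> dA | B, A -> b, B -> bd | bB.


Per alternative of A: FIRST(b) = {b}
FIRST(A) = {b}


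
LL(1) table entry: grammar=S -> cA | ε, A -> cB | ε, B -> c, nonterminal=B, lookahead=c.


For [B, c]: 'c' ∈ FIRST(c)
Entry: B -> c


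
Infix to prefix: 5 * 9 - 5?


left-to-right (same/higher precedence on left): tree is (- (* 5 9) 5)
Prefix: - * 5 9 5


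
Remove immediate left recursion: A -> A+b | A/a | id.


Left-recursive alternatives: A+b, A/a; non-recursive: id
Introduce A': A -> idA', A' -> +bA' | /aA' | ε


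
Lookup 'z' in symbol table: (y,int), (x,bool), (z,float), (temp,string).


Lookup 'z' → type float


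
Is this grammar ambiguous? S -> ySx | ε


balanced y^n…x^n: each string has a unique parse
Unambiguous


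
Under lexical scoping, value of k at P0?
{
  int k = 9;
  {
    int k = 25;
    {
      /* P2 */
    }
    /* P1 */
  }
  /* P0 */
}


k declared in the same block as P0
k = 9


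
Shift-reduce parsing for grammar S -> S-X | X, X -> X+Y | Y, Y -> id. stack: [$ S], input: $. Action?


start symbol S on stack, input exhausted
Action: accept


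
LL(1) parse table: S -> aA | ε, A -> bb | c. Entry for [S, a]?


For [S, a]: 'a' ∈ FIRST(aA)
Entry: S -> aA


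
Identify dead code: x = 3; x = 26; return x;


first assignment to x is overwritten before any read
Dead: 'x = 3'


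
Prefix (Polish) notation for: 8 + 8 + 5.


left-to-right (same/higher precedence on left): tree is (+ (+ 8 8) 5)
Prefix: + + 8 8 5


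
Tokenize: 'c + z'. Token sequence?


Scan left to right, longest-match per lexeme
Tokens: ID(c), OP(+), ID(z)


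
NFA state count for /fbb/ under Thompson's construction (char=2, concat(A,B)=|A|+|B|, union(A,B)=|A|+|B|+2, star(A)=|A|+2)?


Syntax tree has 3 char leaf(s), 0 union(s), 0 star(s)
chars contribute 3×2 = 6; each union adds +2; each star adds +2
Total: 6 + 0 + 0 = 6 states


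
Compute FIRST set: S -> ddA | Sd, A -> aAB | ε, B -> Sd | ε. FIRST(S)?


Per alternative of S: FIRST(ddA) = {d}; FIRST(Sd) = {d}
FIRST(S) = {d}


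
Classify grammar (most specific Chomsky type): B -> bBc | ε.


Single nonterminal LHS, but b^n c^n is not regular
Classification: Type 2 (Context-Free)


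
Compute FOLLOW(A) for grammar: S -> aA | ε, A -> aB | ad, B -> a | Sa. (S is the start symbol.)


$ ∈ FOLLOW(S). For each A -> αBβ: add FIRST(β)\{ε} to FOLLOW(B); if β nullable, add FOLLOW(A).
FOLLOW(A) = {$, a}


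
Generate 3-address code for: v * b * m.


Break into single-operator statements:
t1 = v * b
t2 = t1 * m


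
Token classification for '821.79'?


Pattern: digits with a decimal point
Type: FLOAT_LITERAL


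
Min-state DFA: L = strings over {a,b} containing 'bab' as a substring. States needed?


KMP-style automaton: 3 progress states + 1 absorbing accept = 4
Minimal DFA: 4 states


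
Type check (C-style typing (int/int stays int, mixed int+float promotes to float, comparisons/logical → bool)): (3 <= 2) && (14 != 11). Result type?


Operand types: bool && bool
Rule: logical operators take bool operands and yield bool
Result type: bool


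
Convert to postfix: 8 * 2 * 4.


Left to right (same or higher precedence on left)
Postfix: 8 2 * 4 *


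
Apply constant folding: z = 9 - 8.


9 - 8 = 1 at compile time
Optimized: z = 1


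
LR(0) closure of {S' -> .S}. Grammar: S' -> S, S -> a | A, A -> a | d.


Start: S' -> .S
For each item with dot before a nonterminal B, add B -> .γ for every B-production
Closure: [S' -> .S, S -> .a, S -> .A, A -> .a, A -> .d]


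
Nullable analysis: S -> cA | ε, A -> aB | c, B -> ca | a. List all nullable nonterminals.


A nonterminal is nullable iff some alternative derives ε (directly, or every symbol in it is nullable)
Nullable: {S}


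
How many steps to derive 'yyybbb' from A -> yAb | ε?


Derivation: A => yAb => yyAbb => yyyAbbb => yyybbb
Steps: 4


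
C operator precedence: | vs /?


'/' is multiplicative (level 10); '|' is bitwise OR (level 3)
Higher level binds tighter
'/' has higher precedence than '|'


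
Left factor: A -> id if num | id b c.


Common prefix: 'id'
Factored: A -> id A', A' -> if num | b c


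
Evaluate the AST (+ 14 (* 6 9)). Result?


Evaluate inner: (* 6 9) = 54
Evaluate root: (+ 14 54) = 68
Result: 68


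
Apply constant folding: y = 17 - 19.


17 - 19 = -2 at compile time
Optimized: y = -2


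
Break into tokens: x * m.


Scan left to right, longest-match per lexeme
Tokens: ID(x), OP(*), ID(m)


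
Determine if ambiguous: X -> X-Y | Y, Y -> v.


precedence layered via separate nonterminal Y: deterministic
Unambiguous


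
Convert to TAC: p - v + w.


Break into single-operator statements:
t1 = p - v
t2 = t1 + w


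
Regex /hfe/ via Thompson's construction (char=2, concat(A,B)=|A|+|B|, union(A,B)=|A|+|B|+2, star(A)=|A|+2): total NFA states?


Syntax tree has 3 char leaf(s), 0 union(s), 0 star(s)
chars contribute 3×2 = 6; each union adds +2; each star adds +2
Total: 6 + 0 + 0 = 6 states


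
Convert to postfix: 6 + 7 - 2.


Left to right (same or higher precedence on left)
Postfix: 6 7 + 2 -


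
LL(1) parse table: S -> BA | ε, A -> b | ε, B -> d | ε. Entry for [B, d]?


For [B, d]: 'd' ∈ FIRST(d)
Entry: B -> d


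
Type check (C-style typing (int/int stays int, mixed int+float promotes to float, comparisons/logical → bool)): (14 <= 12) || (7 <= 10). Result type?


Operand types: bool || bool
Rule: logical operators take bool operands and yield bool
Result type: bool


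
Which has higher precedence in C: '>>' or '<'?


'>>' is shift (level 8); '<' is relational (level 7)
Higher level binds tighter
'>>' has higher precedence than '<'


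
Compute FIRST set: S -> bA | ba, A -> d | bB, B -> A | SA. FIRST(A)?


Per alternative of A: FIRST(d) = {d}; FIRST(bB) = {b}
FIRST(A) = {b, d}


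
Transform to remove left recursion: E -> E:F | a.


Left-recursive alternatives: E:F; non-recursive: a
Introduce E': E -> aE', E' -> :FE' | ε


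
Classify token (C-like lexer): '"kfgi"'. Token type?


Pattern: double-quoted sequence
Type: STRING_LITERAL


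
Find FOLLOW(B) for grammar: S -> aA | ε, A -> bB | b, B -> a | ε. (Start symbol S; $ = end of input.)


$ ∈ FOLLOW(S). For each A -> αBβ: add FIRST(β)\{ε} to FOLLOW(B); if β nullable, add FOLLOW(A).
FOLLOW(B) = {$}


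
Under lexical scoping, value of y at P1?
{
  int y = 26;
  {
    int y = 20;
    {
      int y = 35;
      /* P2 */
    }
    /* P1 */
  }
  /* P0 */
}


y declared in the same block as P1
y = 20


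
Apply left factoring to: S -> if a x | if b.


Common prefix: 'if'
Factored: S -> if S', S' -> a x | b


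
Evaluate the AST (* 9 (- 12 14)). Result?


Evaluate inner: (- 12 14) = -2
Evaluate root: (* 9 -2) = -18
Result: -18


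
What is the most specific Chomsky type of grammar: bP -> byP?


LHS has context (more than one symbol) and |LHS| ≤ |RHS|
Classification: Type 1 (Context-Sensitive)


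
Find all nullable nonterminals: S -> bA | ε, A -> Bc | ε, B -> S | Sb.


A nonterminal is nullable iff some alternative derives ε (directly, or every symbol in it is nullable)
Nullable: {A, B, S}


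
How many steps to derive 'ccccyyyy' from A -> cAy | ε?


Derivation: A => cAy => ccAyy => cccAyyy => ccccAyyyy => ccccyyyy
Steps: 5


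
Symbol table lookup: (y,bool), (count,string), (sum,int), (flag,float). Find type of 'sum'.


Lookup 'sum' → type int


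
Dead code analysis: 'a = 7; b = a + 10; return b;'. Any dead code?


a is read by b's definition; b is returned
No dead code


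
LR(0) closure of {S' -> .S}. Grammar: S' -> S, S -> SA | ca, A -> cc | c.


Start: S' -> .S
For each item with dot before a nonterminal B, add B -> .γ for every B-production
Closure: [S' -> .S, S -> .SA, S -> .ca]


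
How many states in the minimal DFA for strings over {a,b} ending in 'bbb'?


Track the longest suffix of input matching a prefix of 'bbb': 4 classes (prefixes of length 0..3)
Minimal DFA: 4 states


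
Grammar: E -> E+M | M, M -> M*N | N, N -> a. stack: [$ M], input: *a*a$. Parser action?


shift '*' to continue M -> M*N
Action: shift


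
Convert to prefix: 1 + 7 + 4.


left-to-right (same/higher precedence on left): tree is (+ (+ 1 7) 4)
Prefix: + + 1 7 4


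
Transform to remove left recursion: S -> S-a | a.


Left-recursive alternatives: S-a; non-recursive: a
Introduce S': S -> aS', S' -> -aS' | ε


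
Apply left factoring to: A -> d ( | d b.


Common prefix: 'd'
Factored: A -> d A', A' -> ( | b


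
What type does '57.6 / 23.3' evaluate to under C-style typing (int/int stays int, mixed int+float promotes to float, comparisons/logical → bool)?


Operand types: float / float
Rule: mixed int/float promotes to float; int/int stays int
Result type: float


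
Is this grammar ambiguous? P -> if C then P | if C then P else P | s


dangling else: 'if C then if C then s else s' parses two ways
Ambiguous


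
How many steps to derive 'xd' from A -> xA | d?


Derivation: A => xA => xd
Steps: 2


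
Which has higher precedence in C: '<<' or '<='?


'<<' is shift (level 8); '<=' is relational (level 7)
Higher level binds tighter
'<<' has higher precedence than '<='


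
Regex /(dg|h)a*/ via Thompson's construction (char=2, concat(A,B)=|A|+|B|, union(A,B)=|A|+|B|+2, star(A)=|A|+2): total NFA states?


Syntax tree has 4 char leaf(s), 1 union(s), 1 star(s)
chars contribute 4×2 = 8; each union adds +2; each star adds +2
Total: 8 + 2 + 2 = 12 states


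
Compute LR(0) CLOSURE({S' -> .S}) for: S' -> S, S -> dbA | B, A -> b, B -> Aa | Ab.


Start: S' -> .S
For each item with dot before a nonterminal B, add B -> .γ for every B-production
Closure: [S' -> .S, S -> .dbA, S -> .B, B -> .Aa, B -> .Ab, A -> .b]


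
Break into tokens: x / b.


Scan left to right, longest-match per lexeme
Tokens: ID(x), OP(/), ID(b)


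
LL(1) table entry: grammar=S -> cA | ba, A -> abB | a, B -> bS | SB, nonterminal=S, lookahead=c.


For [S, c]: 'c' ∈ FIRST(cA)
Entry: S -> cA


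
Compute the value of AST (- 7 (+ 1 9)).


Evaluate inner: (+ 1 9) = 10
Evaluate root: (- 7 10) = -3
Result: -3


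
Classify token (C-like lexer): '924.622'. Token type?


Pattern: digits with a decimal point
Type: FLOAT_LITERAL


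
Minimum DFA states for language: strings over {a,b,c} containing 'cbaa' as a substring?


KMP-style automaton: 4 progress states + 1 absorbing accept = 5
Minimal DFA: 5 states


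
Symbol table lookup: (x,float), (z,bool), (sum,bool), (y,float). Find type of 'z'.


Lookup 'z' → type bool


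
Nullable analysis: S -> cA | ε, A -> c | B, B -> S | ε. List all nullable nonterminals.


A nonterminal is nullable iff some alternative derives ε (directly, or every symbol in it is nullable)
Nullable: {A, B, S}


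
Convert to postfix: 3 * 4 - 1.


Left to right (same or higher precedence on left)
Postfix: 3 4 * 1 -


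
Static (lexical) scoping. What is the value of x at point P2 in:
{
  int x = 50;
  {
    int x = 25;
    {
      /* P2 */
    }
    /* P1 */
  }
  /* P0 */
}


P2's block does not declare x; resolves to the enclosing declaration at depth 1
x = 25


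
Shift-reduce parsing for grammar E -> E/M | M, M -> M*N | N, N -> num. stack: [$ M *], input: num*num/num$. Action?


no handle; shift 'num'
Action: shift
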